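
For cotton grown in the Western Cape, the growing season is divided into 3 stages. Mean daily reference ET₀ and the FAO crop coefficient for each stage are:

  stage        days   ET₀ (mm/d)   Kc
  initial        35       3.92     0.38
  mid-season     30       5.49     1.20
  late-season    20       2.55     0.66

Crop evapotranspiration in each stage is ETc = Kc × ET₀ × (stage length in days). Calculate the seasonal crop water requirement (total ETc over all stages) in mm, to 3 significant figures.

initial: 0.38 × 3.92 × 35 = 52.14 mm
mid-season: 1.20 × 5.49 × 30 = 197.64 mm
late-season: 0.66 × 2.55 × 20 = 33.66 mm
Seasonal total = 283.44 mm

283 mm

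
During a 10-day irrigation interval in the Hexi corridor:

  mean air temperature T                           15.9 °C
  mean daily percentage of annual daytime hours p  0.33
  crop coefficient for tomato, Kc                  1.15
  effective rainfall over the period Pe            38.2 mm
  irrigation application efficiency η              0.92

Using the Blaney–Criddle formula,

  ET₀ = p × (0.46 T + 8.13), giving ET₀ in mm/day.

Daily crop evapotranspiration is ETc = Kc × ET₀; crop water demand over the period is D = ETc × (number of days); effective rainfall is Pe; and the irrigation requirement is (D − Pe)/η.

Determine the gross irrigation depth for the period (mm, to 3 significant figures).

22.2 mm

ET₀ = 0.33 × (0.46 × 15.9 + 8.13) = 0.33 × 15.444 = 5.0965 mm/d
ETc = Kc × ET₀ = 1.15 × 5.0965 = 5.8610 mm/d
Crop demand D = ETc × 10 d = 5.8610 × 10 = 58.610 mm
D − Pe = 58.610 − 38.2 = 20.410 mm
Gross irrigation = 20.410 / 0.92 = 22.185 mm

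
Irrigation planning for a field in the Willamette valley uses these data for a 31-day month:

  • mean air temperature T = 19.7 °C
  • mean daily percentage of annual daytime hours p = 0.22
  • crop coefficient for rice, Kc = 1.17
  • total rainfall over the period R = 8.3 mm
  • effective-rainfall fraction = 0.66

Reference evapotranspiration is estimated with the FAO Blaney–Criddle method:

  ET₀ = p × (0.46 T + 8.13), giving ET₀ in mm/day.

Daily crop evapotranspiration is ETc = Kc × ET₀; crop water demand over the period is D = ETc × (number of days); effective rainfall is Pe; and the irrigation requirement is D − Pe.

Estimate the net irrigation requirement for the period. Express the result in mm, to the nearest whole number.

132 mm

ET₀ = 0.22 × (0.46 × 19.7 + 8.13) = 0.22 × 17.192 = 3.7822 mm/d
ETc = Kc × ET₀ = 1.17 × 3.7822 = 4.4252 mm/d
Crop demand D = ETc × 31 d = 4.4252 × 31 = 137.181 mm
Pe = 0.66 × 8.3 = 5.478 mm
D − Pe = 137.181 − 5.478 = 131.703 mm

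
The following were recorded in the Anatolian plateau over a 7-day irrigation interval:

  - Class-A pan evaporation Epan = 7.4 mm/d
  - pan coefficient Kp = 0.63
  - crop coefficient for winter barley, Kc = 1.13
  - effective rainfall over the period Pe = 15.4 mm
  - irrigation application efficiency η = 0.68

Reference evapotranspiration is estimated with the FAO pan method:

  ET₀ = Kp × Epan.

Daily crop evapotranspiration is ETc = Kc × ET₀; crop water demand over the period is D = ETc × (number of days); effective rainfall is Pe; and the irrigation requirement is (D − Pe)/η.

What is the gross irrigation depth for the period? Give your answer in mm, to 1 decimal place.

ET₀ = 0.63 × 7.4 = 4.6620 mm/d
ETc = Kc × ET₀ = 1.13 × 4.6620 = 5.2681 mm/d
Crop demand D = ETc × 7 d = 5.2681 × 7 = 36.877 mm
D − Pe = 36.877 − 15.4 = 21.477 mm
Gross irrigation = 21.477 / 0.68 = 31.584 mm

31.6 mm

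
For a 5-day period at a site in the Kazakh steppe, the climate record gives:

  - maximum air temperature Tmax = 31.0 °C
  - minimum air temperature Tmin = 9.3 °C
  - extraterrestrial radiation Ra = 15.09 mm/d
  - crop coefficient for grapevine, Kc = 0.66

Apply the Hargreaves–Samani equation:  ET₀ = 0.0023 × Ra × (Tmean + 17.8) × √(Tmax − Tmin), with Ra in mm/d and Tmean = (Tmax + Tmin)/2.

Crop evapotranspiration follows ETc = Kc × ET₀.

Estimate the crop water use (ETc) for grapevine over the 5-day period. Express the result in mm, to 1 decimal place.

20.2 mm

Tmean = (31.0 + 9.3)/2 = 20.15 °C
ET₀ = 0.0023 × 15.09 × (20.15 + 17.8) × √21.7 = 0.0023 × 15.09 × 37.95 × 4.6583 = 6.1356 mm/d
ETc = Kc × ET₀ = 0.66 × 6.1356 = 4.0495 mm/d
Over 5 days: 4.0495 × 5 = 20.248 mm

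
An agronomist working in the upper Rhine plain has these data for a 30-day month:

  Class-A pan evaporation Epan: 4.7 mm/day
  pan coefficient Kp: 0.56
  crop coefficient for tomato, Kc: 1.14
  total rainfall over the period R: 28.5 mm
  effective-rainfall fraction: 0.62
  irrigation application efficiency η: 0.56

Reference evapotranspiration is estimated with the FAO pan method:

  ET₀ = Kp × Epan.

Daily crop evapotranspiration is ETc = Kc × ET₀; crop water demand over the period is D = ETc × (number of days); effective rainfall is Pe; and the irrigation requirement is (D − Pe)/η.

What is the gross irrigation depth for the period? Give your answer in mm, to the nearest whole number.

ET₀ = 0.56 × 4.7 = 2.6320 mm/d
ETc = Kc × ET₀ = 1.14 × 2.6320 = 3.0005 mm/d
Crop demand D = ETc × 30 d = 3.0005 × 30 = 90.015 mm
Pe = 0.62 × 28.5 = 17.670 mm
D − Pe = 90.015 − 17.670 = 72.345 mm
Gross irrigation = 72.345 / 0.56 = 129.188 mm

129 mm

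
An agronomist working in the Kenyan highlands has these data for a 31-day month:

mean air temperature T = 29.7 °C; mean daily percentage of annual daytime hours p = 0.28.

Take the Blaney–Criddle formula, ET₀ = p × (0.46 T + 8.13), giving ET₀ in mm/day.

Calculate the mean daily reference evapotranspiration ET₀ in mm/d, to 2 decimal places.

ET₀ = 0.28 × (0.46 × 29.7 + 8.13) = 0.28 × 21.792 = 6.1018 mm/d

6.10 mm/d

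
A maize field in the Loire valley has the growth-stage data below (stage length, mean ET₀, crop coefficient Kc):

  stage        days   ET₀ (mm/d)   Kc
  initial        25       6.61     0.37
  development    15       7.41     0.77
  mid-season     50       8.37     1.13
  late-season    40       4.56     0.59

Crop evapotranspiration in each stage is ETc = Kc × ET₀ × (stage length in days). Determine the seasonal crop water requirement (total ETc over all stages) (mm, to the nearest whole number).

727 mm

initial: 0.37 × 6.61 × 25 = 61.14 mm
development: 0.77 × 7.41 × 15 = 85.59 mm
mid-season: 1.13 × 8.37 × 50 = 472.91 mm
late-season: 0.59 × 4.56 × 40 = 107.62 mm
Seasonal total = 727.26 mm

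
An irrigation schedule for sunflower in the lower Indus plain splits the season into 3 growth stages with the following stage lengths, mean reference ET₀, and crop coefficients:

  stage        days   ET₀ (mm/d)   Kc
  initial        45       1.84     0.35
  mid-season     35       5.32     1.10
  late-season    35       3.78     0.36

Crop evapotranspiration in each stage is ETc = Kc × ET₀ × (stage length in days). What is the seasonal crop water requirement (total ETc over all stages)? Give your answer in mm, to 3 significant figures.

initial: 0.35 × 1.84 × 45 = 28.98 mm
mid-season: 1.10 × 5.32 × 35 = 204.82 mm
late-season: 0.36 × 3.78 × 35 = 47.63 mm
Seasonal total = 281.43 mm

281 mm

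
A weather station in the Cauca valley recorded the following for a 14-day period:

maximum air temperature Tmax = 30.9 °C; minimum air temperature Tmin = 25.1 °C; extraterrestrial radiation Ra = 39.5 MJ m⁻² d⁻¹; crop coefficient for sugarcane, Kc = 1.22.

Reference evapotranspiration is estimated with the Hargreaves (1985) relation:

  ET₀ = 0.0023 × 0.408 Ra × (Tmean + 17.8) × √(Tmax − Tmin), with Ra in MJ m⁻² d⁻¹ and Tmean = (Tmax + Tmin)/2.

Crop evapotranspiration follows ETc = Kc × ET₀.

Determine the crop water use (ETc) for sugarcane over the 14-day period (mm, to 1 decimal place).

69.8 mm

Tmean = (30.9 + 25.1)/2 = 28.00 °C
0.408 Ra = 0.408 × 39.5 = 16.1160 mm/d equivalent
ET₀ = 0.0023 × 16.1160 × (28.00 + 17.8) × √5.8 = 0.0023 × 16.1160 × 45.80 × 2.4083 = 4.0885 mm/d
ETc = Kc × ET₀ = 1.22 × 4.0885 = 4.9880 mm/d
Over 14 days: 4.9880 × 14 = 69.832 mm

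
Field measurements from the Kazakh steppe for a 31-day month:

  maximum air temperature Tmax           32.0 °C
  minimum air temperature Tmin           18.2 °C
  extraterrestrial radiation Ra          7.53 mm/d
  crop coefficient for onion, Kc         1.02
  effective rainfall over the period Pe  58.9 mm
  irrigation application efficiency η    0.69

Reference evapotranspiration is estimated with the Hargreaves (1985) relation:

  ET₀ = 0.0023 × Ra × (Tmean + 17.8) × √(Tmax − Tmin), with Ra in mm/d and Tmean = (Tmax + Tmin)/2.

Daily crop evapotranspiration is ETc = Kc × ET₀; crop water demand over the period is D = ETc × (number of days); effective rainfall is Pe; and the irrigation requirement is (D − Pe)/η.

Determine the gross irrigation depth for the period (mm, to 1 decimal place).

41.1 mm

Tmean = (32.0 + 18.2)/2 = 25.10 °C
ET₀ = 0.0023 × 7.53 × (25.10 + 17.8) × √13.8 = 0.0023 × 7.53 × 42.90 × 3.7148 = 2.7600 mm/d
ETc = Kc × ET₀ = 1.02 × 2.7600 = 2.8152 mm/d
Crop demand D = ETc × 31 d = 2.8152 × 31 = 87.271 mm
D − Pe = 87.271 − 58.9 = 28.371 mm
Gross irrigation = 28.371 / 0.69 = 41.117 mm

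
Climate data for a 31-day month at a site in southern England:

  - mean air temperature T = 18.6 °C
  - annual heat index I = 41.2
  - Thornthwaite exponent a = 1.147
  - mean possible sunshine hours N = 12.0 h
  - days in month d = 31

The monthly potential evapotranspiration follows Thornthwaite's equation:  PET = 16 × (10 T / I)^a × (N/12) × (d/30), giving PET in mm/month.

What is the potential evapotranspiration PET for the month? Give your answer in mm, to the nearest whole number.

93 mm

10T/I = 10 × 18.6 / 41.2 = 4.5146
(10T/I)^a = 4.5146^1.147 = 5.6344
Uncorrected PET = 16 × 5.6344 = 90.150 mm
Correction = (N/12)(d/30) = (12.0/12)(31/30) = 1.0333
PET = 90.150 × 1.0333 = 93.152 mm/month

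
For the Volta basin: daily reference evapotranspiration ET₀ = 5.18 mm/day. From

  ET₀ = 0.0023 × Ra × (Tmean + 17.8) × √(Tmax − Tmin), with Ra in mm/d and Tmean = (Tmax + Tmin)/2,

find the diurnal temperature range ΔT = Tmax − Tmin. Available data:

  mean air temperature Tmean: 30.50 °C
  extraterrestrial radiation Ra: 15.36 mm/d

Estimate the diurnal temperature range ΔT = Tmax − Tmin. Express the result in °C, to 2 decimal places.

9.22 °C

√ΔT = ET₀ / [0.0023 × Ra × (Tmean+17.8)] = 5.18 / (0.0023 × 15.36 × 48.30) = 3.0357
ΔT = 3.0357² = 9.215 °C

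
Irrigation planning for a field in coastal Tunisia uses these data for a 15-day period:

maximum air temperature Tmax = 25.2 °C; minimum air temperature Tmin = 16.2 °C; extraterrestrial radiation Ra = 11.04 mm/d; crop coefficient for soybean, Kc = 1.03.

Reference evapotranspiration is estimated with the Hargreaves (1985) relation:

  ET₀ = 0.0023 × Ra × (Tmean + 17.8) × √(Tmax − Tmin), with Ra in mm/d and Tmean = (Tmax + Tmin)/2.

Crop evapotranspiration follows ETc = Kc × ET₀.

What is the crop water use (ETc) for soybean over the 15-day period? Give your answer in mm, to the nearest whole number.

45 mm

Tmean = (25.2 + 16.2)/2 = 20.70 °C
ET₀ = 0.0023 × 11.04 × (20.70 + 17.8) × √9.0 = 0.0023 × 11.04 × 38.50 × 3.0000 = 2.9328 mm/d
ETc = Kc × ET₀ = 1.03 × 2.9328 = 3.0208 mm/d
Over 15 days: 3.0208 × 15 = 45.312 mm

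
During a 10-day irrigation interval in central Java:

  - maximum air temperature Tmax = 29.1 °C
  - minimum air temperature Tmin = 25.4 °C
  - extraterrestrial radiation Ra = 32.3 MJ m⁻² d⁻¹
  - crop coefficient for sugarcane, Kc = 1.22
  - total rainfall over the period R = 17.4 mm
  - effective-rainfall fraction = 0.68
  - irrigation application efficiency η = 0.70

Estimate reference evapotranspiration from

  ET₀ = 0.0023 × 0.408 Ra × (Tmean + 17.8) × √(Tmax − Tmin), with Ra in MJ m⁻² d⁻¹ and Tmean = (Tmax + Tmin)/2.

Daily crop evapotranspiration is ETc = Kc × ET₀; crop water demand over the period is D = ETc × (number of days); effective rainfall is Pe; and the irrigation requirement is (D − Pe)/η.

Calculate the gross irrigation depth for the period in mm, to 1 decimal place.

28.9 mm

Tmean = (29.1 + 25.4)/2 = 27.25 °C
0.408 Ra = 0.408 × 32.3 = 13.1784 mm/d equivalent
ET₀ = 0.0023 × 13.1784 × (27.25 + 17.8) × √3.7 = 0.0023 × 13.1784 × 45.05 × 1.9235 = 2.6265 mm/d
ETc = Kc × ET₀ = 1.22 × 2.6265 = 3.2043 mm/d
Crop demand D = ETc × 10 d = 3.2043 × 10 = 32.043 mm
Pe = 0.68 × 17.4 = 11.832 mm
D − Pe = 32.043 − 11.832 = 20.211 mm
Gross irrigation = 20.211 / 0.70 = 28.873 mm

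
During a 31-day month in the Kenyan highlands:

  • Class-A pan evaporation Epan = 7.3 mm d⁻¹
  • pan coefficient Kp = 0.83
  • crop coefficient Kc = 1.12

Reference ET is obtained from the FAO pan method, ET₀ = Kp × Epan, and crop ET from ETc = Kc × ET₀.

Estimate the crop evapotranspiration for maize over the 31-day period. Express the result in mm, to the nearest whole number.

ET₀ = 0.83 × 7.3 = 6.0590 mm/d
ETc = Kc × ET₀ = 1.12 × 6.0590 = 6.7861 mm/d
Over 31 days: 6.7861 × 31 = 210.369 mm

210 mm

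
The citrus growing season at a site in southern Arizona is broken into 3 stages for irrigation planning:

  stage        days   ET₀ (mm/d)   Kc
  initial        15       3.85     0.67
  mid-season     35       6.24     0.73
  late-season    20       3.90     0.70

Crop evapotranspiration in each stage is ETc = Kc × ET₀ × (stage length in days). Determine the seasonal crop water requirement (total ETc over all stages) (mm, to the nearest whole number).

253 mm

initial: 0.67 × 3.85 × 15 = 38.69 mm
mid-season: 0.73 × 6.24 × 35 = 159.43 mm
late-season: 0.70 × 3.90 × 20 = 54.60 mm
Seasonal total = 252.72 mm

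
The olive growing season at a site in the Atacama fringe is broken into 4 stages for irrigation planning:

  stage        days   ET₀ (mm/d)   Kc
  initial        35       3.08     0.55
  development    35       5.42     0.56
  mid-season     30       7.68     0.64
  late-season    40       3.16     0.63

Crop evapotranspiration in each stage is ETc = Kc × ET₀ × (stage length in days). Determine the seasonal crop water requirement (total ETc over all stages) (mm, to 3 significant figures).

393 mm

initial: 0.55 × 3.08 × 35 = 59.29 mm
development: 0.56 × 5.42 × 35 = 106.23 mm
mid-season: 0.64 × 7.68 × 30 = 147.46 mm
late-season: 0.63 × 3.16 × 40 = 79.63 mm
Seasonal total = 392.61 mm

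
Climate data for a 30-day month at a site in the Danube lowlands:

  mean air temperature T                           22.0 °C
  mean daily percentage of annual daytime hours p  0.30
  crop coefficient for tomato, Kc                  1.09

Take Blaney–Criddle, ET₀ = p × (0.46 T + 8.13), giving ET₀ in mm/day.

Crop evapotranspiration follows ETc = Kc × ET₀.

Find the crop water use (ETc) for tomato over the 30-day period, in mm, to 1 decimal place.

179.0 mm

ET₀ = 0.30 × (0.46 × 22.0 + 8.13) = 0.30 × 18.250 = 5.4750 mm/d
ETc = Kc × ET₀ = 1.09 × 5.4750 = 5.9678 mm/d
Over 30 days: 5.9678 × 30 = 179.034 mm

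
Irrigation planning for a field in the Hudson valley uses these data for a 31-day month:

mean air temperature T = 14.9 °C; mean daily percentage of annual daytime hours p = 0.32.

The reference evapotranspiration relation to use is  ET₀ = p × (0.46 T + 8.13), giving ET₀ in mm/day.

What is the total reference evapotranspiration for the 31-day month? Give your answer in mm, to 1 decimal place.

148.6 mm

ET₀ = 0.32 × (0.46 × 14.9 + 8.13) = 0.32 × 14.984 = 4.7949 mm/d
Monthly total = 4.7949 × 31 = 148.642 mm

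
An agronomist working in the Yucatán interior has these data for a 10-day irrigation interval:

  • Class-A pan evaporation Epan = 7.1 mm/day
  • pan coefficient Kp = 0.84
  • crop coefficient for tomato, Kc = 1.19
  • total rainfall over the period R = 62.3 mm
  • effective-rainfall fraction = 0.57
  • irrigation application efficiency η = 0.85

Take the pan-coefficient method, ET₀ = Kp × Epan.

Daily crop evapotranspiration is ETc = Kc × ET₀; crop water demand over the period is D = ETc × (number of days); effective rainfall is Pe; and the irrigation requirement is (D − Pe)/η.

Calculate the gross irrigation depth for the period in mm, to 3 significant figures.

ET₀ = 0.84 × 7.1 = 5.9640 mm/d
ETc = Kc × ET₀ = 1.19 × 5.9640 = 7.0972 mm/d
Crop demand D = ETc × 10 d = 7.0972 × 10 = 70.972 mm
Pe = 0.57 × 62.3 = 35.511 mm
D − Pe = 70.972 − 35.511 = 35.461 mm
Gross irrigation = 35.461 / 0.85 = 41.719 mm

41.7 mm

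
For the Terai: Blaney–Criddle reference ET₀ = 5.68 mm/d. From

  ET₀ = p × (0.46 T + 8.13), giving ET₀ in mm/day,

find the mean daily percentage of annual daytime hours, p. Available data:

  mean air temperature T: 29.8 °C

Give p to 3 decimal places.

0.260

p = ET₀ / (0.46 T + 8.13) = 5.68 / (0.46 × 29.8 + 8.13) = 5.68 / 21.838 = 0.2601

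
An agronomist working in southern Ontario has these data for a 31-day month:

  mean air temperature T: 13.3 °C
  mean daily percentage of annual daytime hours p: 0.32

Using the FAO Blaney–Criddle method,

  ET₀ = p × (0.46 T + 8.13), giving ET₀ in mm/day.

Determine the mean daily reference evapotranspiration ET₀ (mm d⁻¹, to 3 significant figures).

4.56 mm d⁻¹

ET₀ = 0.32 × (0.46 × 13.3 + 8.13) = 0.32 × 14.248 = 4.5594 mm/d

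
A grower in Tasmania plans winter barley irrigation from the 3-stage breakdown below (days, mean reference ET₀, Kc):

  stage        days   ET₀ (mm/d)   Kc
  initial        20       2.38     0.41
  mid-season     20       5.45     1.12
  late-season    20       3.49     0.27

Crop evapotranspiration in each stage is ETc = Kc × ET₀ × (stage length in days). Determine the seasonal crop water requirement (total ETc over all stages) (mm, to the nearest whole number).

initial: 0.41 × 2.38 × 20 = 19.52 mm
mid-season: 1.12 × 5.45 × 20 = 122.08 mm
late-season: 0.27 × 3.49 × 20 = 18.85 mm
Seasonal total = 160.45 mm

160 mm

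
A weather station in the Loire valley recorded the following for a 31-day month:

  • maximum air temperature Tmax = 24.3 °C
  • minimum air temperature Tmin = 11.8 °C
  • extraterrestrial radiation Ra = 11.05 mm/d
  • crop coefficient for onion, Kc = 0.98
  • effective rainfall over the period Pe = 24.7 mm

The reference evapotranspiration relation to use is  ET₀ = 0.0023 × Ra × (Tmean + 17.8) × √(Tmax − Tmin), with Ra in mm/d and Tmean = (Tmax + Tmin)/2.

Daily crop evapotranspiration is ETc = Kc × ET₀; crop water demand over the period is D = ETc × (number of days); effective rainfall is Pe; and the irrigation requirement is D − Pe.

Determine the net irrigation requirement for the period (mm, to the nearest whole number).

73 mm

Tmean = (24.3 + 11.8)/2 = 18.05 °C
ET₀ = 0.0023 × 11.05 × (18.05 + 17.8) × √12.5 = 0.0023 × 11.05 × 35.85 × 3.5355 = 3.2213 mm/d
ETc = Kc × ET₀ = 0.98 × 3.2213 = 3.1569 mm/d
Crop demand D = ETc × 31 d = 3.1569 × 31 = 97.864 mm
D − Pe = 97.864 − 24.7 = 73.164 mm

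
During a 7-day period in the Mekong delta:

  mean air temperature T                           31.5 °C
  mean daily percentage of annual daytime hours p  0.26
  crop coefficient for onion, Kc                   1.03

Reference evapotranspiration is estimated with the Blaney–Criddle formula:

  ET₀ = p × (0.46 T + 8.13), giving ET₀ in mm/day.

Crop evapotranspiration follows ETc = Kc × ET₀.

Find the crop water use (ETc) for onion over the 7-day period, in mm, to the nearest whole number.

42 mm

ET₀ = 0.26 × (0.46 × 31.5 + 8.13) = 0.26 × 22.620 = 5.8812 mm/d
ETc = Kc × ET₀ = 1.03 × 5.8812 = 6.0576 mm/d
Over 7 days: 6.0576 × 7 = 42.403 mm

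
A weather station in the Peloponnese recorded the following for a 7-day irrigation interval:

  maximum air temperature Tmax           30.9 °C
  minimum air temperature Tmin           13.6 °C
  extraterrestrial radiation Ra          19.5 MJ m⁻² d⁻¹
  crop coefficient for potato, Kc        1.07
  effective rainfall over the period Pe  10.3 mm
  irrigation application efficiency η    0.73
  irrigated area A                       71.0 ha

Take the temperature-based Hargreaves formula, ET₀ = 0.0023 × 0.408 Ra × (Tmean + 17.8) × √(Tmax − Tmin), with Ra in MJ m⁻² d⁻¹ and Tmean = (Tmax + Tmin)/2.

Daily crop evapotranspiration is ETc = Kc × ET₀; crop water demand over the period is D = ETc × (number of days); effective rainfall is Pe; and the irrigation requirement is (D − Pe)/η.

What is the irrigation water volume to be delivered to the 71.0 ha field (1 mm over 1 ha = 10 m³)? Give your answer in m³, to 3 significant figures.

12200 m³

Tmean = (30.9 + 13.6)/2 = 22.25 °C
0.408 Ra = 0.408 × 19.5 = 7.9560 mm/d equivalent
ET₀ = 0.0023 × 7.9560 × (22.25 + 17.8) × √17.3 = 0.0023 × 7.9560 × 40.05 × 4.1593 = 3.0482 mm/d
ETc = Kc × ET₀ = 1.07 × 3.0482 = 3.2616 mm/d
Crop demand D = ETc × 7 d = 3.2616 × 7 = 22.831 mm
D − Pe = 22.831 − 10.3 = 12.531 mm
Gross irrigation = 12.531 / 0.73 = 17.166 mm
Volume = 17.166 mm × 71.0 ha × 10 = 12187.9 m³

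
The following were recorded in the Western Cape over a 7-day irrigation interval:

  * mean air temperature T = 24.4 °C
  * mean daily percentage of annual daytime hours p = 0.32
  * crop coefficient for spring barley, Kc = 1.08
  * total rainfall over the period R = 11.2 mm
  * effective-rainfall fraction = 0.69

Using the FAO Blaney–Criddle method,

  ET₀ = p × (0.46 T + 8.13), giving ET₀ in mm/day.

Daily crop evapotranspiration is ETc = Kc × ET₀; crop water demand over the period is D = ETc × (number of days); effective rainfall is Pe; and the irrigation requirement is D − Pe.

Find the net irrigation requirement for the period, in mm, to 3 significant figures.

ET₀ = 0.32 × (0.46 × 24.4 + 8.13) = 0.32 × 19.354 = 6.1933 mm/d
ETc = Kc × ET₀ = 1.08 × 6.1933 = 6.6888 mm/d
Crop demand D = ETc × 7 d = 6.6888 × 7 = 46.822 mm
Pe = 0.69 × 11.2 = 7.728 mm
D − Pe = 46.822 − 7.728 = 39.094 mm

39.1 mm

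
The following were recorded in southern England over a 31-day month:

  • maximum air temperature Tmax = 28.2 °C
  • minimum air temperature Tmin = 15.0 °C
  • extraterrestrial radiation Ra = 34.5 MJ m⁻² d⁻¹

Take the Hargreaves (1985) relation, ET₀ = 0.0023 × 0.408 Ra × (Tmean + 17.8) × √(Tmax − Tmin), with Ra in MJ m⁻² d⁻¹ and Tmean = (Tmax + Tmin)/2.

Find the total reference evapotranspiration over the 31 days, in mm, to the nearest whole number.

144 mm

Tmean = (28.2 + 15.0)/2 = 21.60 °C
0.408 Ra = 0.408 × 34.5 = 14.0760 mm/d equivalent
ET₀ = 0.0023 × 14.0760 × (21.60 + 17.8) × √13.2 = 0.0023 × 14.0760 × 39.40 × 3.6332 = 4.6344 mm/d
Over 31 days: 4.6344 × 31 = 143.666 mm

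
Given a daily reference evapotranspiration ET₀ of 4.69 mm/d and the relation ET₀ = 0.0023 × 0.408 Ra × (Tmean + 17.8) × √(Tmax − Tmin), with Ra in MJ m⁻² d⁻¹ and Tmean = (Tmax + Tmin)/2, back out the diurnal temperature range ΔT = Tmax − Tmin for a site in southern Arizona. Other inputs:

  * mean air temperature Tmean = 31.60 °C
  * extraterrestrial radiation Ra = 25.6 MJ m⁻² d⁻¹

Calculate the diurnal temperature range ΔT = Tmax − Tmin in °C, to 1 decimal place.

√ΔT = ET₀ / [0.0023 × 0.408 × Ra × (Tmean+17.8)] = 4.69 / (0.0023 × 10.4448 × 49.40) = 3.9520
ΔT = 3.9520² = 15.618 °C

15.6 °C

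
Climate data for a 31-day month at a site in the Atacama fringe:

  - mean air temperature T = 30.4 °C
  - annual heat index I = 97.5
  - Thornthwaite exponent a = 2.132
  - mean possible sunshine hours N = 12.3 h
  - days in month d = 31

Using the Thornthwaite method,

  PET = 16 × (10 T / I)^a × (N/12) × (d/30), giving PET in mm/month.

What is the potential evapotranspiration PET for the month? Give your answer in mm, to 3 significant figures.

191 mm

10T/I = 10 × 30.4 / 97.5 = 3.1179
(10T/I)^a = 3.1179^2.132 = 11.2957
Uncorrected PET = 16 × 11.2957 = 180.731 mm
Correction = (N/12)(d/30) = (12.3/12)(31/30) = 1.0592
PET = 180.731 × 1.0592 = 191.430 mm/month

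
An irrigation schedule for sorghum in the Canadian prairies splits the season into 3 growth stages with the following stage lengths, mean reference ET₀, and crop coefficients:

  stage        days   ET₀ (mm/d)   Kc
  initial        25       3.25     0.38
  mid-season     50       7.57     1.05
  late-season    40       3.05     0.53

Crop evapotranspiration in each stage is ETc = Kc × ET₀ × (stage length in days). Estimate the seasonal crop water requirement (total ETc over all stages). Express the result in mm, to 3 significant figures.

initial: 0.38 × 3.25 × 25 = 30.88 mm
mid-season: 1.05 × 7.57 × 50 = 397.43 mm
late-season: 0.53 × 3.05 × 40 = 64.66 mm
Seasonal total = 492.97 mm

493 mm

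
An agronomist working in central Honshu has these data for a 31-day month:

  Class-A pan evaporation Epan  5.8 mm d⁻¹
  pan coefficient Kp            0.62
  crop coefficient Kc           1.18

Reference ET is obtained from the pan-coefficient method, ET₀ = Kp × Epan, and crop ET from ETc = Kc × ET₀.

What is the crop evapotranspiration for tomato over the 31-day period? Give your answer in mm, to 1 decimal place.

131.5 mm

ET₀ = 0.62 × 5.8 = 3.5960 mm/d
ETc = Kc × ET₀ = 1.18 × 3.5960 = 4.2433 mm/d
Over 31 days: 4.2433 × 31 = 131.542 mm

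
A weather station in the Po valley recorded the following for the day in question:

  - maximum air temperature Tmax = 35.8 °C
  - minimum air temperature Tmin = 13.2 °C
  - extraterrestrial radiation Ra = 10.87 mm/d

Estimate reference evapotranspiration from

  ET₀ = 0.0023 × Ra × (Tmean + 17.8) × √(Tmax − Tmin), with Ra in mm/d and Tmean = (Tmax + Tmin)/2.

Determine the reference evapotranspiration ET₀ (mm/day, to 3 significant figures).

Tmean = (35.8 + 13.2)/2 = 24.50 °C
ET₀ = 0.0023 × 10.87 × (24.50 + 17.8) × √22.6 = 0.0023 × 10.87 × 42.30 × 4.7539 = 5.0275 mm/d

5.03 mm/day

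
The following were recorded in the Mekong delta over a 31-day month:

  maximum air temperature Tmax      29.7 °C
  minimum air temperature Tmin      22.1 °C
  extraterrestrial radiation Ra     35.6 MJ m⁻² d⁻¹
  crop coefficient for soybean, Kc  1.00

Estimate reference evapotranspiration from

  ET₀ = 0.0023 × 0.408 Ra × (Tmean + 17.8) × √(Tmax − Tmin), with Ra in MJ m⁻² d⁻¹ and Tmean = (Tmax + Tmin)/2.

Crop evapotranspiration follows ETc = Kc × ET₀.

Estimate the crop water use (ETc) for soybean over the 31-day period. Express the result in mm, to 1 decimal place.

Tmean = (29.7 + 22.1)/2 = 25.90 °C
0.408 Ra = 0.408 × 35.6 = 14.5248 mm/d equivalent
ET₀ = 0.0023 × 14.5248 × (25.90 + 17.8) × √7.6 = 0.0023 × 14.5248 × 43.70 × 2.7568 = 4.0246 mm/d
ETc = Kc × ET₀ = 1.00 × 4.0246 = 4.0246 mm/d
Over 31 days: 4.0246 × 31 = 124.763 mm

124.8 mm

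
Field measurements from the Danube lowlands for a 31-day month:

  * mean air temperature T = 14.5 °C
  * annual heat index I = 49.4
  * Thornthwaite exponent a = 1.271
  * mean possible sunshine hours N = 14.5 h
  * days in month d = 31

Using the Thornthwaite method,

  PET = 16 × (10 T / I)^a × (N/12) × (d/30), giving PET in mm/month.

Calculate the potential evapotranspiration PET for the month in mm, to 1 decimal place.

78.5 mm

10T/I = 10 × 14.5 / 49.4 = 2.9352
(10T/I)^a = 2.9352^1.271 = 3.9298
Uncorrected PET = 16 × 3.9298 = 62.877 mm
Correction = (N/12)(d/30) = (14.5/12)(31/30) = 1.2486
PET = 62.877 × 1.2486 = 78.508 mm/month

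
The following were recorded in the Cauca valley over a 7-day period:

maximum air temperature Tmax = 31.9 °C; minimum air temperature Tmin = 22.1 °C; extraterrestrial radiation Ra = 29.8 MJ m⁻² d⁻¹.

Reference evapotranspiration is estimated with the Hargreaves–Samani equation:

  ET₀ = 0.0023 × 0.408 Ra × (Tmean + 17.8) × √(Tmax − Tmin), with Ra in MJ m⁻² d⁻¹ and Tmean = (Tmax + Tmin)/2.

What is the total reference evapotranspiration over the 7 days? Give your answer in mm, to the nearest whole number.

27 mm

Tmean = (31.9 + 22.1)/2 = 27.00 °C
0.408 Ra = 0.408 × 29.8 = 12.1584 mm/d equivalent
ET₀ = 0.0023 × 12.1584 × (27.00 + 17.8) × √9.8 = 0.0023 × 12.1584 × 44.80 × 3.1305 = 3.9219 mm/d
Over 7 days: 3.9219 × 7 = 27.453 mm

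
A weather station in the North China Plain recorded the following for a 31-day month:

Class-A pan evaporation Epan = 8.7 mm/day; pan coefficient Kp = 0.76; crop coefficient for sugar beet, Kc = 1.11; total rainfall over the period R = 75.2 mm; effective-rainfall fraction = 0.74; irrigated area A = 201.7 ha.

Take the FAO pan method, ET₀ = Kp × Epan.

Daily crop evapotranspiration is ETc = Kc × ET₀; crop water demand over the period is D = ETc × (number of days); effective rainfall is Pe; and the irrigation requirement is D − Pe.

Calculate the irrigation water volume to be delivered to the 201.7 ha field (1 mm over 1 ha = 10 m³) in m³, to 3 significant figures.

347000 m³

ET₀ = 0.76 × 8.7 = 6.6120 mm/d
ETc = Kc × ET₀ = 1.11 × 6.6120 = 7.3393 mm/d
Crop demand D = ETc × 31 d = 7.3393 × 31 = 227.518 mm
Pe = 0.74 × 75.2 = 55.648 mm
D − Pe = 227.518 − 55.648 = 171.870 mm
Volume = 171.870 mm × 201.7 ha × 10 = 346661.8 m³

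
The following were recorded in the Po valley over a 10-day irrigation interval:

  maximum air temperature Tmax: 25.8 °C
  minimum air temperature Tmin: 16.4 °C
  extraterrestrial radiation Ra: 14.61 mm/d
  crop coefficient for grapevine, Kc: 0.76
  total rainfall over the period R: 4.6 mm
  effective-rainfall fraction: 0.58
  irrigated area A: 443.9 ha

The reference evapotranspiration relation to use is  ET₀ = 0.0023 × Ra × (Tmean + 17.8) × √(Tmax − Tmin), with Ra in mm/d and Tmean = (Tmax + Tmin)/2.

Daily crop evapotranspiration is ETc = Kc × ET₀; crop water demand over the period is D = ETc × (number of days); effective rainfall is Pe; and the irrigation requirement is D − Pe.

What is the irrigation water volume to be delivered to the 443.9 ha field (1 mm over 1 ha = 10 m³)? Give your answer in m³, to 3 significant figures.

Tmean = (25.8 + 16.4)/2 = 21.10 °C
ET₀ = 0.0023 × 14.61 × (21.10 + 17.8) × √9.4 = 0.0023 × 14.61 × 38.90 × 3.0659 = 4.0076 mm/d
ETc = Kc × ET₀ = 0.76 × 4.0076 = 3.0458 mm/d
Crop demand D = ETc × 10 d = 3.0458 × 10 = 30.458 mm
Pe = 0.58 × 4.6 = 2.668 mm
D − Pe = 30.458 − 2.668 = 27.790 mm
Volume = 27.790 mm × 443.9 ha × 10 = 123359.8 m³

123000 m³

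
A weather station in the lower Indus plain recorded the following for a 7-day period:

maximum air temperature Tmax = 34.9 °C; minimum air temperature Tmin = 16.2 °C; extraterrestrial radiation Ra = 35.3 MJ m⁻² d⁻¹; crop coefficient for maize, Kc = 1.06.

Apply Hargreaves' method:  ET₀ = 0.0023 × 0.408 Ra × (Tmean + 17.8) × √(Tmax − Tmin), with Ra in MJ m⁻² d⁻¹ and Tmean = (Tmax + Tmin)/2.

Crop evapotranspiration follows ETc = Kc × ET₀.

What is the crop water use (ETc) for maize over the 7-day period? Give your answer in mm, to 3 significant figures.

Tmean = (34.9 + 16.2)/2 = 25.55 °C
0.408 Ra = 0.408 × 35.3 = 14.4024 mm/d equivalent
ET₀ = 0.0023 × 14.4024 × (25.55 + 17.8) × √18.7 = 0.0023 × 14.4024 × 43.35 × 4.3243 = 6.2097 mm/d
ETc = Kc × ET₀ = 1.06 × 6.2097 = 6.5823 mm/d
Over 7 days: 6.5823 × 7 = 46.076 mm

46.1 mm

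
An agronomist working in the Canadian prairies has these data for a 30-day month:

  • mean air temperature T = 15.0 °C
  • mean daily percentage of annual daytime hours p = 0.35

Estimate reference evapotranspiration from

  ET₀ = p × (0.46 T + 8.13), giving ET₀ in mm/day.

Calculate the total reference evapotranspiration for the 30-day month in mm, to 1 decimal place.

ET₀ = 0.35 × (0.46 × 15.0 + 8.13) = 0.35 × 15.030 = 5.2605 mm/d
Monthly total = 5.2605 × 30 = 157.815 mm

157.8 mm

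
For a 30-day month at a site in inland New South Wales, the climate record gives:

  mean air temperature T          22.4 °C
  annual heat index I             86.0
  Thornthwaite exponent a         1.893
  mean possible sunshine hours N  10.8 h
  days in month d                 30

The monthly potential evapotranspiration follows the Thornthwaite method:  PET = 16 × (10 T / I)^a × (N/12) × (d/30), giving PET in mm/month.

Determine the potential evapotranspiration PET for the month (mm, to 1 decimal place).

88.2 mm

10T/I = 10 × 22.4 / 86.0 = 2.6047
(10T/I)^a = 2.6047^1.893 = 6.1239
Uncorrected PET = 16 × 6.1239 = 97.982 mm
Correction = (N/12)(d/30) = (10.8/12)(30/30) = 0.9000
PET = 97.982 × 0.9000 = 88.184 mm/month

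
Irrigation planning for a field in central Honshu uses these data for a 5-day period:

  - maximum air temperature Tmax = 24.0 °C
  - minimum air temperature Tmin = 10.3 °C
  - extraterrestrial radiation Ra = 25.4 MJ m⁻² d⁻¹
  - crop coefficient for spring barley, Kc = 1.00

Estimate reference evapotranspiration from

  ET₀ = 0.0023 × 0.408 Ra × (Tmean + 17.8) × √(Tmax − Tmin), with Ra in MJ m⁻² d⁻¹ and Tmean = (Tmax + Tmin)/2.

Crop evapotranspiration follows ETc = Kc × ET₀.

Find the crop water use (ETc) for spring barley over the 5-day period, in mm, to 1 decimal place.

15.4 mm

Tmean = (24.0 + 10.3)/2 = 17.15 °C
0.408 Ra = 0.408 × 25.4 = 10.3632 mm/d equivalent
ET₀ = 0.0023 × 10.3632 × (17.15 + 17.8) × √13.7 = 0.0023 × 10.3632 × 34.95 × 3.7014 = 3.0834 mm/d
ETc = Kc × ET₀ = 1.00 × 3.0834 = 3.0834 mm/d
Over 5 days: 3.0834 × 5 = 15.417 mm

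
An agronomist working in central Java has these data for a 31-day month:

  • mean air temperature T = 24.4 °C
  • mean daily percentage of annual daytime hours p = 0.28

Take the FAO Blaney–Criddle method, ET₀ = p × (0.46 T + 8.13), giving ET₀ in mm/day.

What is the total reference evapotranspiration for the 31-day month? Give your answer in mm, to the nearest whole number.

ET₀ = 0.28 × (0.46 × 24.4 + 8.13) = 0.28 × 19.354 = 5.4191 mm/d
Monthly total = 5.4191 × 31 = 167.992 mm

168 mm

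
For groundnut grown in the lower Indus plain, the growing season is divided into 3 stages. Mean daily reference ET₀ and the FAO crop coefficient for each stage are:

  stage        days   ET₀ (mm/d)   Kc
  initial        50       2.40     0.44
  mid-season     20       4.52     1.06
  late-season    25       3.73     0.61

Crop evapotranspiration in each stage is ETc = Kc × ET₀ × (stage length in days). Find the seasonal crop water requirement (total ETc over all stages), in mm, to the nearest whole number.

206 mm

initial: 0.44 × 2.40 × 50 = 52.80 mm
mid-season: 1.06 × 4.52 × 20 = 95.82 mm
late-season: 0.61 × 3.73 × 25 = 56.88 mm
Seasonal total = 205.50 mm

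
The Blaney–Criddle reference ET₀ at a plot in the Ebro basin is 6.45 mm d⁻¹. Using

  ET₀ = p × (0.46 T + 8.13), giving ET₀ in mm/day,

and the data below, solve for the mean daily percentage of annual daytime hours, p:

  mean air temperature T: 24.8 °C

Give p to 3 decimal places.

0.330

p = ET₀ / (0.46 T + 8.13) = 6.45 / (0.46 × 24.8 + 8.13) = 6.45 / 19.538 = 0.3301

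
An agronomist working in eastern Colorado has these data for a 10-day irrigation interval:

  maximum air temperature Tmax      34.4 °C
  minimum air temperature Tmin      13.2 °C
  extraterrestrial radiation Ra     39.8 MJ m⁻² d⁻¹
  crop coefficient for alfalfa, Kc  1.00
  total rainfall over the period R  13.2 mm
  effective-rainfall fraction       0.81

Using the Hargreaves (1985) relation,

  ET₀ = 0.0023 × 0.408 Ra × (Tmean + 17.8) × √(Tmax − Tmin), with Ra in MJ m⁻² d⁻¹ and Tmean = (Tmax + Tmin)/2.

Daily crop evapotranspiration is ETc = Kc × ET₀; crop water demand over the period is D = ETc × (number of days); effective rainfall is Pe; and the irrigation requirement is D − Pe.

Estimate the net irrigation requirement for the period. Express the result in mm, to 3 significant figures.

60.8 mm

Tmean = (34.4 + 13.2)/2 = 23.80 °C
0.408 Ra = 0.408 × 39.8 = 16.2384 mm/d equivalent
ET₀ = 0.0023 × 16.2384 × (23.80 + 17.8) × √21.2 = 0.0023 × 16.2384 × 41.60 × 4.6043 = 7.1537 mm/d
ETc = Kc × ET₀ = 1.00 × 7.1537 = 7.1537 mm/d
Crop demand D = ETc × 10 d = 7.1537 × 10 = 71.537 mm
Pe = 0.81 × 13.2 = 10.692 mm
D − Pe = 71.537 − 10.692 = 60.845 mm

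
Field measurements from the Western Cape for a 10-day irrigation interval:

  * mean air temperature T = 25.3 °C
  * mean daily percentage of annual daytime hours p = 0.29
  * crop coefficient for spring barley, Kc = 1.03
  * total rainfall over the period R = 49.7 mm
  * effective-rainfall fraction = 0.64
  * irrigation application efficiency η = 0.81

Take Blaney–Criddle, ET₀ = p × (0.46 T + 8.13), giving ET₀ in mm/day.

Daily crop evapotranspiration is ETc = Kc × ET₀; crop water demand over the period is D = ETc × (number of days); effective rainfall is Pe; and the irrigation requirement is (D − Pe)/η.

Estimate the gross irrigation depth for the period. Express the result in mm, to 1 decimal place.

33.6 mm

ET₀ = 0.29 × (0.46 × 25.3 + 8.13) = 0.29 × 19.768 = 5.7327 mm/d
ETc = Kc × ET₀ = 1.03 × 5.7327 = 5.9047 mm/d
Crop demand D = ETc × 10 d = 5.9047 × 10 = 59.047 mm
Pe = 0.64 × 49.7 = 31.808 mm
D − Pe = 59.047 − 31.808 = 27.239 mm
Gross irrigation = 27.239 / 0.81 = 33.628 mm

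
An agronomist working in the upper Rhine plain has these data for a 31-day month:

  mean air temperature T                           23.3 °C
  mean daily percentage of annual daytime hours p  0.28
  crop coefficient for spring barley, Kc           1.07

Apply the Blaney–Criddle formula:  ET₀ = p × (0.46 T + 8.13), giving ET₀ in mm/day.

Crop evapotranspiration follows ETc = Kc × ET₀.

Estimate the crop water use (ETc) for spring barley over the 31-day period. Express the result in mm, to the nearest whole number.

ET₀ = 0.28 × (0.46 × 23.3 + 8.13) = 0.28 × 18.848 = 5.2774 mm/d
ETc = Kc × ET₀ = 1.07 × 5.2774 = 5.6468 mm/d
Over 31 days: 5.6468 × 31 = 175.051 mm

175 mm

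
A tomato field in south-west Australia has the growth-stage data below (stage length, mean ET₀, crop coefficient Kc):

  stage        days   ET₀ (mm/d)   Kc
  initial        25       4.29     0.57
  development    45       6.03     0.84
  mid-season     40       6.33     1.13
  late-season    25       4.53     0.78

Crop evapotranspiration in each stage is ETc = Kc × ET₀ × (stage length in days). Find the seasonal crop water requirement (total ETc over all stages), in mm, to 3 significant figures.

initial: 0.57 × 4.29 × 25 = 61.13 mm
development: 0.84 × 6.03 × 45 = 227.93 mm
mid-season: 1.13 × 6.33 × 40 = 286.12 mm
late-season: 0.78 × 4.53 × 25 = 88.34 mm
Seasonal total = 663.52 mm

664 mm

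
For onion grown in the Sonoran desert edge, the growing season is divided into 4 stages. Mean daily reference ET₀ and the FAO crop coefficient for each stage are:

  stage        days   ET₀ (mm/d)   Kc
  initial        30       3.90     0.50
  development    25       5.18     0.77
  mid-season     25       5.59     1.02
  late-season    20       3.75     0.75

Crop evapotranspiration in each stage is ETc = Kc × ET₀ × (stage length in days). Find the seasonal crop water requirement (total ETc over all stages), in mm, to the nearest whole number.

357 mm

initial: 0.50 × 3.90 × 30 = 58.50 mm
development: 0.77 × 5.18 × 25 = 99.72 mm
mid-season: 1.02 × 5.59 × 25 = 142.55 mm
late-season: 0.75 × 3.75 × 20 = 56.25 mm
Seasonal total = 357.02 mm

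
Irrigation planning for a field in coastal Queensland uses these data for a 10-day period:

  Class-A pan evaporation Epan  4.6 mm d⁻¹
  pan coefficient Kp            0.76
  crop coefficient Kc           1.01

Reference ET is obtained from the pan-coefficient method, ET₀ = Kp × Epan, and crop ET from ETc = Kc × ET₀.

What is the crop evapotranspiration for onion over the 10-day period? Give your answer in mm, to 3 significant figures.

35.3 mm

ET₀ = 0.76 × 4.6 = 3.4960 mm/d
ETc = Kc × ET₀ = 1.01 × 3.4960 = 3.5310 mm/d
Over 10 days: 3.5310 × 10 = 35.310 mm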